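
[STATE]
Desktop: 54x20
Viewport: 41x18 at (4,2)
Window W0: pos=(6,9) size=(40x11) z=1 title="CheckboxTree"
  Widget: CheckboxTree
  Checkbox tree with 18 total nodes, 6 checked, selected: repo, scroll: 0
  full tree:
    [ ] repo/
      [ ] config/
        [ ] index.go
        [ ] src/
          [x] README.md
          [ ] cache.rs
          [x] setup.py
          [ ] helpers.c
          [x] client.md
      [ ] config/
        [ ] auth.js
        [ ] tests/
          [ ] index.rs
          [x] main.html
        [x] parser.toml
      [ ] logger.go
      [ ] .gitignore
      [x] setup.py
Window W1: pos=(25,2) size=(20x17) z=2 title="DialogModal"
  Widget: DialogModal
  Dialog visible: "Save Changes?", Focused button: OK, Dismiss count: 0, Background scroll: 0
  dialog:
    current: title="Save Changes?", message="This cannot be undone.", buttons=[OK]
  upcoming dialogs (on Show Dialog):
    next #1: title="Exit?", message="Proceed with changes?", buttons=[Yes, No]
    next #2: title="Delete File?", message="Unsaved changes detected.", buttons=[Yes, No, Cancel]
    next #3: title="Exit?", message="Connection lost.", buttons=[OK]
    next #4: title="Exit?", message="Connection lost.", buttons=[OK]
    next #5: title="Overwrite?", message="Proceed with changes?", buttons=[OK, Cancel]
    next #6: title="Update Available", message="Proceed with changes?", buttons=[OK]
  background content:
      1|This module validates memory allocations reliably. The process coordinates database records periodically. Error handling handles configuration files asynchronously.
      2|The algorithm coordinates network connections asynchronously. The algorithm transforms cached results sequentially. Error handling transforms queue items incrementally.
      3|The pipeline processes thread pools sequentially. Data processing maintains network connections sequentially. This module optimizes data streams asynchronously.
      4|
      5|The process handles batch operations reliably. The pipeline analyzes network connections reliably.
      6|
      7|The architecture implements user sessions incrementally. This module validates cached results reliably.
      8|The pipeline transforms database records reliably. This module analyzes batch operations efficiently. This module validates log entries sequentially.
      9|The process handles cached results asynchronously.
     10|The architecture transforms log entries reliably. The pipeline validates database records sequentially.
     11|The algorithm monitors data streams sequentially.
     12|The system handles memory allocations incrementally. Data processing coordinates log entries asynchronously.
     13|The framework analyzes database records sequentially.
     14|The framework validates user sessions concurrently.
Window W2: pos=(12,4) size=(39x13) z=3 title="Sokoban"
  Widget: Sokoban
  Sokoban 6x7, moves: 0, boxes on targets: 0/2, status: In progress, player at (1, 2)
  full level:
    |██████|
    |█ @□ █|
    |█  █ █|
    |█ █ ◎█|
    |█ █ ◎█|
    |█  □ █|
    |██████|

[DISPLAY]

                     ┏━━━━━━━━━━━━━━━━━━┓
                     ┃ DialogModal      ┃
        ┏━━━━━━━━━━━━━━━━━━━━━━━━━━━━━━━━
        ┃ Sokoban                        
        ┠────────────────────────────────
        ┃██████                          
        ┃█ @□ █                          
  ┏━━━━━┃█  █ █                          
  ┃ Chec┃█ █ ◎█                          
  ┠─────┃█ █ ◎█                          
  ┃>[-] ┃█  □ █                          
  ┃   [-┃██████                          
  ┃     ┃Moves: 0  0/2                   
  ┃     ┃                                
  ┃     ┗━━━━━━━━━━━━━━━━━━━━━━━━━━━━━━━━
  ┃       [ ] cache.r┃The framework anal┃
  ┃       [x] setup.p┗━━━━━━━━━━━━━━━━━━┛
  ┗━━━━━━━━━━━━━━━━━━━━━━━━━━━━━━━━━━━━━━


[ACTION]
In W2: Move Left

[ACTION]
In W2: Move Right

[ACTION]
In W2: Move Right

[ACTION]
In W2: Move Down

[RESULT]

                     ┏━━━━━━━━━━━━━━━━━━┓
                     ┃ DialogModal      ┃
        ┏━━━━━━━━━━━━━━━━━━━━━━━━━━━━━━━━
        ┃ Sokoban                        
        ┠────────────────────────────────
        ┃██████                          
        ┃█  @□█                          
  ┏━━━━━┃█  █ █                          
  ┃ Chec┃█ █ ◎█                          
  ┠─────┃█ █ ◎█                          
  ┃>[-] ┃█  □ █                          
  ┃   [-┃██████                          
  ┃     ┃Moves: 3  0/2                   
  ┃     ┃                                
  ┃     ┗━━━━━━━━━━━━━━━━━━━━━━━━━━━━━━━━
  ┃       [ ] cache.r┃The framework anal┃
  ┃       [x] setup.p┗━━━━━━━━━━━━━━━━━━┛
  ┗━━━━━━━━━━━━━━━━━━━━━━━━━━━━━━━━━━━━━━


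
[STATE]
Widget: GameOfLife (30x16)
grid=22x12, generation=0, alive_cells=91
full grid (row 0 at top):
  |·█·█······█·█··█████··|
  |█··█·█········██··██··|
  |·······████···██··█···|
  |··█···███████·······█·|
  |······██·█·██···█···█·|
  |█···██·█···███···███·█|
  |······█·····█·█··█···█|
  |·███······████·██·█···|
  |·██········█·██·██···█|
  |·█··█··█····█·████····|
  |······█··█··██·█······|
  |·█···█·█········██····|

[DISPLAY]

Gen: 0                        
·█·█······█·█··█████··        
█··█·█········██··██··        
·······████···██··█···        
··█···███████·······█·        
······██·█·██···█···█·        
█···██·█···███···███·█        
······█·····█·█··█···█        
·███······████·██·█···        
·██········█·██·██···█        
·█··█··█····█·████····        
······█··█··██·█······        
·█···█·█········██····        
                              
                              
                              


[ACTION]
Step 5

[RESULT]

Gen: 5                        
············█·█████···        
···········█·····██···        
···············███····        
········█··█·█··█·····        
··█····█···██········█        
·████·······███···█··█        
·█·█·██·█·██······█··█        
·······██········█····        
····█·█·█·██······██··        
·····███····█·····█···        
···········██·········        
······················        
                              
                              
                              


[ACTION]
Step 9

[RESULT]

Gen: 14                       
···██·················        
····██··········█·····        
···███·········███····        
·█···██········██·█···        
·█·████··········██···        
···█···█········█··█··        
······██········█···█·        
······██·······█····█·        
······█···█·█···██···█        
··········█·█······██·        
···········█·······██·        
······················        
                              
                              
                              


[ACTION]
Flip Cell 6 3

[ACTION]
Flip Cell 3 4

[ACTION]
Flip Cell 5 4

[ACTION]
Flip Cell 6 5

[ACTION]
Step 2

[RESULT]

Gen: 16                       
····█···········█·····        
···█············█·····        
···············█·█····        
··················██··        
···············██·····        
······███·······█·····        
···············█·····█        
······██·······█·██··█        
················██·█·█        
···········█······█··█        
···········█······███·        
······················        
                              
                              
                              


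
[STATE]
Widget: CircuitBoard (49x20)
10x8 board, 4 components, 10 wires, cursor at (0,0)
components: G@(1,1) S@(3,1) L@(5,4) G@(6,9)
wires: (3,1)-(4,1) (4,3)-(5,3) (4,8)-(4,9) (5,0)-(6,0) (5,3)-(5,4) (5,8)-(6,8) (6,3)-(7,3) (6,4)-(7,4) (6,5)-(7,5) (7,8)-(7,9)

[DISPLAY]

   0 1 2 3 4 5 6 7 8 9                           
0  [.]                                           
                                                 
1       G                                        
                                                 
2                                                
                                                 
3       S                                        
        │                                        
4       ·       ·                   · ─ ·        
                │                                
5   ·           · ─ L               ·            
    │                               │            
6   ·           ·   ·   ·           ·   G        
                │   │   │                        
7               ·   ·   ·           · ─ ·        
Cursor: (0,0)                                    
                                                 
                                                 
                                                 


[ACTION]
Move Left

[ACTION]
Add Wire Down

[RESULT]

   0 1 2 3 4 5 6 7 8 9                           
0  [.]                                           
    │                                            
1   ·   G                                        
                                                 
2                                                
                                                 
3       S                                        
        │                                        
4       ·       ·                   · ─ ·        
                │                                
5   ·           · ─ L               ·            
    │                               │            
6   ·           ·   ·   ·           ·   G        
                │   │   │                        
7               ·   ·   ·           · ─ ·        
Cursor: (0,0)                                    
                                                 
                                                 
                                                 


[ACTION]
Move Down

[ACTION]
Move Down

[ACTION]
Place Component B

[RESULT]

   0 1 2 3 4 5 6 7 8 9                           
0   ·                                            
    │                                            
1   ·   G                                        
                                                 
2  [B]                                           
                                                 
3       S                                        
        │                                        
4       ·       ·                   · ─ ·        
                │                                
5   ·           · ─ L               ·            
    │                               │            
6   ·           ·   ·   ·           ·   G        
                │   │   │                        
7               ·   ·   ·           · ─ ·        
Cursor: (2,0)                                    
                                                 
                                                 
                                                 


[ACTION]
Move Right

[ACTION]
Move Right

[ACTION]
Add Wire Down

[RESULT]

   0 1 2 3 4 5 6 7 8 9                           
0   ·                                            
    │                                            
1   ·   G                                        
                                                 
2   B      [.]                                   
            │                                    
3       S   ·                                    
        │                                        
4       ·       ·                   · ─ ·        
                │                                
5   ·           · ─ L               ·            
    │                               │            
6   ·           ·   ·   ·           ·   G        
                │   │   │                        
7               ·   ·   ·           · ─ ·        
Cursor: (2,2)                                    
                                                 
                                                 
                                                 


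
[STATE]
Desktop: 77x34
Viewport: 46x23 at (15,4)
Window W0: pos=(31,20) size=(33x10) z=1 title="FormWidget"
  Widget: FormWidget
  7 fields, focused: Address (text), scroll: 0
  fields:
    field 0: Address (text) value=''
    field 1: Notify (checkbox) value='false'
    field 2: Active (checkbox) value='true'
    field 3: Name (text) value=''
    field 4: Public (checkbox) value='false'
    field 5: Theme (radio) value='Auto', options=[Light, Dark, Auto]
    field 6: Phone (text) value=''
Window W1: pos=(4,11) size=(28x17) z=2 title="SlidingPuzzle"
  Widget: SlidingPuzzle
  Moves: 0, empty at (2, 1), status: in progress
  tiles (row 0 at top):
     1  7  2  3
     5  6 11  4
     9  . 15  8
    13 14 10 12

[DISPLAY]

                                              
                                              
                                              
                                              
                                              
                                              
                                              
━━━━━━━━━━━━━━━━┓                             
zzle            ┃                             
────────────────┨                             
┬────┬────┐     ┃                             
│  2 │  3 │     ┃                             
┼────┼────┤     ┃                             
│ 11 │  4 │     ┃                             
┼────┼────┤     ┃                             
│ 15 │  8 │     ┃                             
┼────┼────┤     ┃━━━━━━━━━━━━━━━━━━━━━━━━━━━━━
│ 10 │ 12 │     ┃ FormWidget                  
┴────┴────┘     ┃─────────────────────────────
                ┃> Address:    [              
                ┃  Notify:     [ ]            
                ┃  Active:     [x]            
                ┃  Name:       [              


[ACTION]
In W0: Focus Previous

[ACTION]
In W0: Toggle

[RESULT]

                                              
                                              
                                              
                                              
                                              
                                              
                                              
━━━━━━━━━━━━━━━━┓                             
zzle            ┃                             
────────────────┨                             
┬────┬────┐     ┃                             
│  2 │  3 │     ┃                             
┼────┼────┤     ┃                             
│ 11 │  4 │     ┃                             
┼────┼────┤     ┃                             
│ 15 │  8 │     ┃                             
┼────┼────┤     ┃━━━━━━━━━━━━━━━━━━━━━━━━━━━━━
│ 10 │ 12 │     ┃ FormWidget                  
┴────┴────┘     ┃─────────────────────────────
                ┃  Address:    [              
                ┃  Notify:     [ ]            
                ┃  Active:     [x]            
                ┃  Name:       [              


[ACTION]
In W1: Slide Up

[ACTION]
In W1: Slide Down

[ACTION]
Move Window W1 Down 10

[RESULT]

                                              
                                              
                                              
                                              
                                              
                                              
                                              
                                              
                                              
                                              
                                              
                                              
                                              
━━━━━━━━━━━━━━━━┓                             
zzle            ┃                             
────────────────┨                             
┬────┬────┐     ┃━━━━━━━━━━━━━━━━━━━━━━━━━━━━━
│  2 │  3 │     ┃ FormWidget                  
┼────┼────┤     ┃─────────────────────────────
│ 11 │  4 │     ┃  Address:    [              
┼────┼────┤     ┃  Notify:     [ ]            
│ 15 │  8 │     ┃  Active:     [x]            
┼────┼────┤     ┃  Name:       [              


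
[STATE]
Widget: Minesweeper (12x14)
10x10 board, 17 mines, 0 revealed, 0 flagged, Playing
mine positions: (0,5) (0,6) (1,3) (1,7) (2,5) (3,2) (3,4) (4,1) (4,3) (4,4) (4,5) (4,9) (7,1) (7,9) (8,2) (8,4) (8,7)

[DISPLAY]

■■■■■■■■■■  
■■■■■■■■■■  
■■■■■■■■■■  
■■■■■■■■■■  
■■■■■■■■■■  
■■■■■■■■■■  
■■■■■■■■■■  
■■■■■■■■■■  
■■■■■■■■■■  
■■■■■■■■■■  
            
            
            
            


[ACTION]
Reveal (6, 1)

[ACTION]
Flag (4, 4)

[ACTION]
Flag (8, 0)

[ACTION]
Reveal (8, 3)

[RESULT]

■■■■■■■■■■  
■■■■■■■■■■  
■■■■■■■■■■  
■■■■■■■■■■  
■■■■⚑■■■■■  
■■■■■■■■■■  
■1■■■■■■■■  
■■■■■■■■■■  
⚑■■2■■■■■■  
■■■■■■■■■■  
            
            
            
            


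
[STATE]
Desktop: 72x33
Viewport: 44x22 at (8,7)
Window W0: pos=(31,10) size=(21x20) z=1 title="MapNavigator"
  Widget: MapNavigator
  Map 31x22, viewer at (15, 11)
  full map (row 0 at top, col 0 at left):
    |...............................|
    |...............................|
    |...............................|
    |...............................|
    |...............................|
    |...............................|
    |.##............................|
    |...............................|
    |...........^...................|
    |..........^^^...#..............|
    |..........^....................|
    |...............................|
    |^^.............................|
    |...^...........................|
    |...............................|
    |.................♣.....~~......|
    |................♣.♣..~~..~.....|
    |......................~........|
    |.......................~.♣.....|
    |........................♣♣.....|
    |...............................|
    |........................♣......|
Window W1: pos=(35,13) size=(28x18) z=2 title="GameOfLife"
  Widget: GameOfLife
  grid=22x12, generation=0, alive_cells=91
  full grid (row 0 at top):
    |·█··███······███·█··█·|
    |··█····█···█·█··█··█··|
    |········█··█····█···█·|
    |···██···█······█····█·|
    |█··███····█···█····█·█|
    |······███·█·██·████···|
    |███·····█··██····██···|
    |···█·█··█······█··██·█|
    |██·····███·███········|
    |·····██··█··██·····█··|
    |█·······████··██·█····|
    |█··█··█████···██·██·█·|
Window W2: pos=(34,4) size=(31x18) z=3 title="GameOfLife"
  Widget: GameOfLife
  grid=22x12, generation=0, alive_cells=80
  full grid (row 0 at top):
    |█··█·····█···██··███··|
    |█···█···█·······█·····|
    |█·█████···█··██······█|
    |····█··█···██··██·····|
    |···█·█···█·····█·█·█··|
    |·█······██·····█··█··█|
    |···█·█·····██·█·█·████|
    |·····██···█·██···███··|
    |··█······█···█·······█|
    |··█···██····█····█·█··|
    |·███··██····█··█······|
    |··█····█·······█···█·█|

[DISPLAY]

                          ┃Gen: 0           
                          ┃█··█·····█···██··
                          ┃█···█···█·······█
                       ┏━━┃█·█████···█··██··
                       ┃ M┃····█··█···██··██
                       ┠──┃···█·█···█·····█·
                       ┃..┃·█······██·····█·
                       ┃..┃···█·█·····██·█·█
                       ┃..┃·····██···█·██···
                       ┃..┃··█······█···█···
                       ┃..┃··█···██····█····
                       ┃..┃·███··██····█··█·
                       ┃..┃··█····█·······█·
                       ┃..┃                 
                       ┃..┗━━━━━━━━━━━━━━━━━
                       ┃...┃······███·█·██·█
                       ┃...┃███·····█··██···
                       ┃...┃···█·█··█······█
                       ┃...┃██·····███·███··
                       ┃...┃·····██··█··██··
                       ┃...┃█·······████··██
                       ┃...┃█··█··█████···██


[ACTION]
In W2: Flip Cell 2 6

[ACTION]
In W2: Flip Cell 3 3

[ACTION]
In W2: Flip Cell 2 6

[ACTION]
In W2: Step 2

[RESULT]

                          ┃Gen: 2           
                          ┃················█
                          ┃··█·········████·
                       ┏━━┃·██··············
                       ┃ M┃·█·█·····█·······
                       ┠──┃··██····█···█····
                       ┃..┃··█·██··█········
                       ┃..┃···██·███·······█
                       ┃..┃·······█·█····█··
                       ┃..┃····█···█··█·██··
                       ┃..┃······█·█···██···
                       ┃..┃·█·█····█········
                       ┃..┃·█·█···█·········
                       ┃..┃                 
                       ┃..┗━━━━━━━━━━━━━━━━━
                       ┃...┃······███·█·██·█
                       ┃...┃███·····█··██···
                       ┃...┃···█·█··█······█
                       ┃...┃██·····███·███··
                       ┃...┃·····██··█··██··
                       ┃...┃█·······████··██
                       ┃...┃█··█··█████···██


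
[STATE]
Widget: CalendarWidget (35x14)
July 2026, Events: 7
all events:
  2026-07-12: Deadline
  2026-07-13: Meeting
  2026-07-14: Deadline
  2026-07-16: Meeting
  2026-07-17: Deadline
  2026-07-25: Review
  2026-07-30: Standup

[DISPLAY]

             July 2026             
Mo Tu We Th Fr Sa Su               
       1  2  3  4  5               
 6  7  8  9 10 11 12*              
13* 14* 15 16* 17* 18 19           
20 21 22 23 24 25* 26              
27 28 29 30* 31                    
                                   
                                   
                                   
                                   
                                   
                                   
                                   


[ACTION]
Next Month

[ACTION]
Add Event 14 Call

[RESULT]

            August 2026            
Mo Tu We Th Fr Sa Su               
                1  2               
 3  4  5  6  7  8  9               
10 11 12 13 14* 15 16              
17 18 19 20 21 22 23               
24 25 26 27 28 29 30               
31                                 
                                   
                                   
                                   
                                   
                                   
                                   


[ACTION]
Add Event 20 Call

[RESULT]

            August 2026            
Mo Tu We Th Fr Sa Su               
                1  2               
 3  4  5  6  7  8  9               
10 11 12 13 14* 15 16              
17 18 19 20* 21 22 23              
24 25 26 27 28 29 30               
31                                 
                                   
                                   
                                   
                                   
                                   
                                   


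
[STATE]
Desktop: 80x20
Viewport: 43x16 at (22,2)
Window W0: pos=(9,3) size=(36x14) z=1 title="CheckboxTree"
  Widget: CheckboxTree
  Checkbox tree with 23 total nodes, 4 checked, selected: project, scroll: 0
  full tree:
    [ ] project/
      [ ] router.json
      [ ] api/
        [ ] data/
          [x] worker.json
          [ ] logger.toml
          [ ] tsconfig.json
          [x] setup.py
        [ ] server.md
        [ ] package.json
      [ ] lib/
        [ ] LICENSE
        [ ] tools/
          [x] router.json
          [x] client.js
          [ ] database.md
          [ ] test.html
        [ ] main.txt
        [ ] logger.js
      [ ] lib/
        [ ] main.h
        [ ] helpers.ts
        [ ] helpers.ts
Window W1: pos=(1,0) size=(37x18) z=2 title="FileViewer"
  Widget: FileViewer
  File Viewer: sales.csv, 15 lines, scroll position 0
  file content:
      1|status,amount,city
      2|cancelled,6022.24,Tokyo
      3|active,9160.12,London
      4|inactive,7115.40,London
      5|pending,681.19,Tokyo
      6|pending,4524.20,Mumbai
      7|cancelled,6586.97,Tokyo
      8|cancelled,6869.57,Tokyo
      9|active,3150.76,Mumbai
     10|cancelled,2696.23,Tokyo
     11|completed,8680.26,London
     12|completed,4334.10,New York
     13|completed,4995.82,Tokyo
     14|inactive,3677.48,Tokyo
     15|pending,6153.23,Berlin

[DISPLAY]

───────────────┨                           
              ▲┃━━━━━━┓                    
kyo           █┃      ┃                    
n             ░┃──────┨                    
don           ░┃      ┃                    
              ░┃      ┃                    
ai            ░┃      ┃                    
kyo           ░┃      ┃                    
kyo           ░┃      ┃                    
i             ░┃      ┃                    
kyo           ░┃      ┃                    
ndon          ░┃      ┃                    
w York        ░┃      ┃                    
kyo           ░┃      ┃                    
yo            ▼┃━━━━━━┛                    
━━━━━━━━━━━━━━━┛                           


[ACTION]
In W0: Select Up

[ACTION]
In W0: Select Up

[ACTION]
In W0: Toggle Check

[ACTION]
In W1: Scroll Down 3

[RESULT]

───────────────┨                           
kyo           ▲┃━━━━━━┓                    
n             ░┃      ┃                    
don           ░┃──────┨                    
              ░┃      ┃                    
ai            ░┃      ┃                    
kyo           ░┃      ┃                    
kyo           ░┃      ┃                    
i             ░┃      ┃                    
kyo           ░┃      ┃                    
ndon          ░┃      ┃                    
w York        ░┃      ┃                    
kyo           ░┃      ┃                    
yo            █┃      ┃                    
in            ▼┃━━━━━━┛                    
━━━━━━━━━━━━━━━┛                           


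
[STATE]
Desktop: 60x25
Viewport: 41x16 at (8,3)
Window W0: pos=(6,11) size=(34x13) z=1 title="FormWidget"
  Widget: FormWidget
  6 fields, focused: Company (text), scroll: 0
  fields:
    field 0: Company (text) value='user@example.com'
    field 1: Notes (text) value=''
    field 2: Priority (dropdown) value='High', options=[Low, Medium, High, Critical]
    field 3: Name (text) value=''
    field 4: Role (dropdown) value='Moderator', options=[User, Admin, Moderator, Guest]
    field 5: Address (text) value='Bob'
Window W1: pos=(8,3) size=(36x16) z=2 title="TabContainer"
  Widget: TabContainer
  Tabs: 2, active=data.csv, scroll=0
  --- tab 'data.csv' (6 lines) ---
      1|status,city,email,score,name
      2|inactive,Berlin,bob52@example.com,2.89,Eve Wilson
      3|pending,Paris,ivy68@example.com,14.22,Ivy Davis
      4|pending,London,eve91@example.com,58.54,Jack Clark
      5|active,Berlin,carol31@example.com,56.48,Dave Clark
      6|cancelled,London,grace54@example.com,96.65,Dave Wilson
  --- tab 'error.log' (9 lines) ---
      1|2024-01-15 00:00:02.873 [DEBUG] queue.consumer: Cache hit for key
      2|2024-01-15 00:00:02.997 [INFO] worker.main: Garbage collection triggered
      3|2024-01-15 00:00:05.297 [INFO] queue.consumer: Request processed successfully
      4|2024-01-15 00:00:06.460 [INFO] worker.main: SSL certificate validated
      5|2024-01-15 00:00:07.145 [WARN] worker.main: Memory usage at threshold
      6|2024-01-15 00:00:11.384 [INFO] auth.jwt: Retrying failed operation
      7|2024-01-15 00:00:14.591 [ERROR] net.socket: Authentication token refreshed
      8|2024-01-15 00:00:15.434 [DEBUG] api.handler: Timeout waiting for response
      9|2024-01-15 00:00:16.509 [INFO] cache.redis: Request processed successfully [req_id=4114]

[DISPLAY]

┏━━━━━━━━━━━━━━━━━━━━━━━━━━━━━━━━━━┓     
┃ TabContainer                     ┃     
┠──────────────────────────────────┨     
┃[data.csv]│ error.log             ┃     
┃──────────────────────────────────┃     
┃status,city,email,score,name      ┃     
┃inactive,Berlin,bob52@example.com,┃     
┃pending,Paris,ivy68@example.com,14┃     
┃pending,London,eve91@example.com,5┃     
┃active,Berlin,carol31@example.com,┃     
┃cancelled,London,grace54@example.c┃     
┃                                  ┃     
┃                                  ┃     
┃                                  ┃     
┃                                  ┃     
┗━━━━━━━━━━━━━━━━━━━━━━━━━━━━━━━━━━┛     


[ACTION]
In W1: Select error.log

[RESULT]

┏━━━━━━━━━━━━━━━━━━━━━━━━━━━━━━━━━━┓     
┃ TabContainer                     ┃     
┠──────────────────────────────────┨     
┃ data.csv │[error.log]            ┃     
┃──────────────────────────────────┃     
┃2024-01-15 00:00:02.873 [DEBUG] qu┃     
┃2024-01-15 00:00:02.997 [INFO] wor┃     
┃2024-01-15 00:00:05.297 [INFO] que┃     
┃2024-01-15 00:00:06.460 [INFO] wor┃     
┃2024-01-15 00:00:07.145 [WARN] wor┃     
┃2024-01-15 00:00:11.384 [INFO] aut┃     
┃2024-01-15 00:00:14.591 [ERROR] ne┃     
┃2024-01-15 00:00:15.434 [DEBUG] ap┃     
┃2024-01-15 00:00:16.509 [INFO] cac┃     
┃                                  ┃     
┗━━━━━━━━━━━━━━━━━━━━━━━━━━━━━━━━━━┛     


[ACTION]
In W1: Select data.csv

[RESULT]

┏━━━━━━━━━━━━━━━━━━━━━━━━━━━━━━━━━━┓     
┃ TabContainer                     ┃     
┠──────────────────────────────────┨     
┃[data.csv]│ error.log             ┃     
┃──────────────────────────────────┃     
┃status,city,email,score,name      ┃     
┃inactive,Berlin,bob52@example.com,┃     
┃pending,Paris,ivy68@example.com,14┃     
┃pending,London,eve91@example.com,5┃     
┃active,Berlin,carol31@example.com,┃     
┃cancelled,London,grace54@example.c┃     
┃                                  ┃     
┃                                  ┃     
┃                                  ┃     
┃                                  ┃     
┗━━━━━━━━━━━━━━━━━━━━━━━━━━━━━━━━━━┛     


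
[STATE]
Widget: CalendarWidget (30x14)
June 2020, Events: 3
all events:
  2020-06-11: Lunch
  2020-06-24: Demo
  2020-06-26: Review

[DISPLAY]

          June 2020           
Mo Tu We Th Fr Sa Su          
 1  2  3  4  5  6  7          
 8  9 10 11* 12 13 14         
15 16 17 18 19 20 21          
22 23 24* 25 26* 27 28        
29 30                         
                              
                              
                              
                              
                              
                              
                              


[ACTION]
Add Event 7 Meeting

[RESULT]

          June 2020           
Mo Tu We Th Fr Sa Su          
 1  2  3  4  5  6  7*         
 8  9 10 11* 12 13 14         
15 16 17 18 19 20 21          
22 23 24* 25 26* 27 28        
29 30                         
                              
                              
                              
                              
                              
                              
                              


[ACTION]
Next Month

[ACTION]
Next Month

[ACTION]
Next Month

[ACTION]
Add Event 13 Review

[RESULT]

        September 2020        
Mo Tu We Th Fr Sa Su          
    1  2  3  4  5  6          
 7  8  9 10 11 12 13*         
14 15 16 17 18 19 20          
21 22 23 24 25 26 27          
28 29 30                      
                              
                              
                              
                              
                              
                              
                              


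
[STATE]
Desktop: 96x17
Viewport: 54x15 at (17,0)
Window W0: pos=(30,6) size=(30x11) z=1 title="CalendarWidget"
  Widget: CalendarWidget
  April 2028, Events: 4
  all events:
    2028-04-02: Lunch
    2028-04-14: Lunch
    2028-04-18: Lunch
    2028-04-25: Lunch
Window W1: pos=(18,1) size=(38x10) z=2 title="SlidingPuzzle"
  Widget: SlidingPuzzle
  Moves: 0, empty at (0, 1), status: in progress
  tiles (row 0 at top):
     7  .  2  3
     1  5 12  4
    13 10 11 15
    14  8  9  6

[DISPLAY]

                                                      
 ┏━━━━━━━━━━━━━━━━━━━━━━━━━━━━━━━━━━━━┓               
 ┃ SlidingPuzzle                      ┃               
 ┠────────────────────────────────────┨               
 ┃┌────┬────┬────┬────┐               ┃               
 ┃│  7 │    │  2 │  3 │               ┃               
 ┃├────┼────┼────┼────┤               ┃━━━┓           
 ┃│  1 │  5 │ 12 │  4 │               ┃   ┃           
 ┃├────┼────┼────┼────┤               ┃───┨           
 ┃│ 13 │ 10 │ 11 │ 15 │               ┃   ┃           
 ┗━━━━━━━━━━━━━━━━━━━━━━━━━━━━━━━━━━━━┛   ┃           
             ┃                1  2*       ┃           
             ┃ 3  4  5  6  7  8  9        ┃           
             ┃10 11 12 13 14* 15 16       ┃           
             ┃17 18* 19 20 21 22 23       ┃           


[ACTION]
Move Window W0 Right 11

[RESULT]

                                                      
 ┏━━━━━━━━━━━━━━━━━━━━━━━━━━━━━━━━━━━━┓               
 ┃ SlidingPuzzle                      ┃               
 ┠────────────────────────────────────┨               
 ┃┌────┬────┬────┬────┐               ┃               
 ┃│  7 │    │  2 │  3 │               ┃               
 ┃├────┼────┼────┼────┤               ┃━━━━━━━━━━━━━━┓
 ┃│  1 │  5 │ 12 │  4 │               ┃t             ┃
 ┃├────┼────┼────┼────┤               ┃──────────────┨
 ┃│ 13 │ 10 │ 11 │ 15 │               ┃ 2028         ┃
 ┗━━━━━━━━━━━━━━━━━━━━━━━━━━━━━━━━━━━━┛ Sa Su        ┃
                        ┃                1  2*       ┃
                        ┃ 3  4  5  6  7  8  9        ┃
                        ┃10 11 12 13 14* 15 16       ┃
                        ┃17 18* 19 20 21 22 23       ┃


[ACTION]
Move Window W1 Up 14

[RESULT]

 ┏━━━━━━━━━━━━━━━━━━━━━━━━━━━━━━━━━━━━┓               
 ┃ SlidingPuzzle                      ┃               
 ┠────────────────────────────────────┨               
 ┃┌────┬────┬────┬────┐               ┃               
 ┃│  7 │    │  2 │  3 │               ┃               
 ┃├────┼────┼────┼────┤               ┃               
 ┃│  1 │  5 │ 12 │  4 │               ┃━━━━━━━━━━━━━━┓
 ┃├────┼────┼────┼────┤               ┃t             ┃
 ┃│ 13 │ 10 │ 11 │ 15 │               ┃──────────────┨
 ┗━━━━━━━━━━━━━━━━━━━━━━━━━━━━━━━━━━━━┛ 2028         ┃
                        ┃Mo Tu We Th Fr Sa Su        ┃
                        ┃                1  2*       ┃
                        ┃ 3  4  5  6  7  8  9        ┃
                        ┃10 11 12 13 14* 15 16       ┃
                        ┃17 18* 19 20 21 22 23       ┃


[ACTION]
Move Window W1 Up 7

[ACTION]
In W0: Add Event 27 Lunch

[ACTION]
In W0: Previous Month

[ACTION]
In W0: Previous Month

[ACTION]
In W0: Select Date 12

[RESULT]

 ┏━━━━━━━━━━━━━━━━━━━━━━━━━━━━━━━━━━━━┓               
 ┃ SlidingPuzzle                      ┃               
 ┠────────────────────────────────────┨               
 ┃┌────┬────┬────┬────┐               ┃               
 ┃│  7 │    │  2 │  3 │               ┃               
 ┃├────┼────┼────┼────┤               ┃               
 ┃│  1 │  5 │ 12 │  4 │               ┃━━━━━━━━━━━━━━┓
 ┃├────┼────┼────┼────┤               ┃t             ┃
 ┃│ 13 │ 10 │ 11 │ 15 │               ┃──────────────┨
 ┗━━━━━━━━━━━━━━━━━━━━━━━━━━━━━━━━━━━━┛y 2028        ┃
                        ┃Mo Tu We Th Fr Sa Su        ┃
                        ┃    1  2  3  4  5  6        ┃
                        ┃ 7  8  9 10 11 [12] 13      ┃
                        ┃14 15 16 17 18 19 20        ┃
                        ┃21 22 23 24 25 26 27        ┃
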